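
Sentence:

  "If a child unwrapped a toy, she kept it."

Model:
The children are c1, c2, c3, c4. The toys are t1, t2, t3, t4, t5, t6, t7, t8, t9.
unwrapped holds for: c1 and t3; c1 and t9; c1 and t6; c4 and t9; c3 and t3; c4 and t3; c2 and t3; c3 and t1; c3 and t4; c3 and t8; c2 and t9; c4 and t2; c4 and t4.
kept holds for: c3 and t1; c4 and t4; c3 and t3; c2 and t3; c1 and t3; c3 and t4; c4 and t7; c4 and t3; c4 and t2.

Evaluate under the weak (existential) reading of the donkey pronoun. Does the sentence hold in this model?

"it" takes "a toy" as antecedent — a donkey pronoun bound across the clause boundary.
Weak reading: every child c with some unwrapped-toy has at least one unwrapped-toy t such that kept(c,t).
Per child: c1:✓  c2:✓  c3:✓  c4:✓
Every child in the restrictor has a witness.

True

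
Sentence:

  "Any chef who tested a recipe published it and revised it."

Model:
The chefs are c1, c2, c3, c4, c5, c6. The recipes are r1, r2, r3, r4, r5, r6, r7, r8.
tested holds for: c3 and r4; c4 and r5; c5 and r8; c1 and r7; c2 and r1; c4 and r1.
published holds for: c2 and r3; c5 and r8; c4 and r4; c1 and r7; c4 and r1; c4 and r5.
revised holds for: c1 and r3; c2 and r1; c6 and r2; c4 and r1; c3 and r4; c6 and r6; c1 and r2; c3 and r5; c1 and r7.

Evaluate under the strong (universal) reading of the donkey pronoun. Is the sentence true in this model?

False

"it" takes "a recipe" as antecedent — a donkey pronoun bound across the clause boundary.
Strong reading: for every (c,r) with tested(c,r), published(c,r) ∧ revised(c,r).
Restrictor pairs: (c1,r7) ✓  (c2,r1) ✗  (c3,r4) ✗  (c4,r1) ✓  (c4,r5) ✗  (c5,r8) ✗
Counterexample: (c2,r1) is in tested but fails the scope.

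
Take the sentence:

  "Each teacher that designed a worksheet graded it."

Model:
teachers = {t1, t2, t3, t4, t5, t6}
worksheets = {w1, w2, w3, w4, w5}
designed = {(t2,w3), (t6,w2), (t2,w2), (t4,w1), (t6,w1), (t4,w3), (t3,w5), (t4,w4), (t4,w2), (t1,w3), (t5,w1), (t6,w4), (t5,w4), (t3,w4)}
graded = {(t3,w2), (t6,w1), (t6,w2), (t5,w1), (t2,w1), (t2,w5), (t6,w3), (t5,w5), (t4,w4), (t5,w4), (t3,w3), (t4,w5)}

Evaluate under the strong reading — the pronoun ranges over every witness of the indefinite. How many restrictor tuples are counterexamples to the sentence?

"it" takes "a worksheet" as antecedent — a donkey pronoun bound across the clause boundary.
Strong reading: for every (t,w) with designed(t,w), graded(t,w).
Restrictor pairs: (t1,w3) ✗  (t2,w2) ✗  (t2,w3) ✗  (t3,w4) ✗  (t3,w5) ✗  (t4,w1) ✗  (t4,w2) ✗  (t4,w3) ✗  (t4,w4) ✓  (t5,w1) ✓  (t5,w4) ✓  (t6,w1) ✓  (t6,w2) ✓  (t6,w4) ✗
Counterexamples (restrictor pairs failing the scope): 9.

9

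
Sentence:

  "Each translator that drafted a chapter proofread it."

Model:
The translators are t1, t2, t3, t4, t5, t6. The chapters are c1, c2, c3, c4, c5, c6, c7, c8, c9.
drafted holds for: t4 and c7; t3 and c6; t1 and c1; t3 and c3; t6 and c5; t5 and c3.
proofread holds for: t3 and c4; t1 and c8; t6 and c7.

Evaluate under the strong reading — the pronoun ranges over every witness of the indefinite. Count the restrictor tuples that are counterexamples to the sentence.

"it" takes "a chapter" as antecedent — a donkey pronoun bound across the clause boundary.
Strong reading: for every (t,c) with drafted(t,c), proofread(t,c).
Restrictor pairs: (t1,c1) ✗  (t3,c3) ✗  (t3,c6) ✗  (t4,c7) ✗  (t5,c3) ✗  (t6,c5) ✗
Counterexamples (restrictor pairs failing the scope): 6.

6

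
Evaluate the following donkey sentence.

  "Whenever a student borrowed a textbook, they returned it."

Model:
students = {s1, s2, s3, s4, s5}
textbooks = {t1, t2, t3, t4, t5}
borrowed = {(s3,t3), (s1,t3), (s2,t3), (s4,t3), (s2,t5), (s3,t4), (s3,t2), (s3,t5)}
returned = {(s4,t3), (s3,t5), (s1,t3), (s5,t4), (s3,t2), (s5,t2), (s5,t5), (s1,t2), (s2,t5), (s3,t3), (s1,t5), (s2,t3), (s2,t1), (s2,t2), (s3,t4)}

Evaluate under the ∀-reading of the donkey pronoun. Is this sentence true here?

True

"it" takes "a textbook" as antecedent — a donkey pronoun bound across the clause boundary.
Strong reading: for every (s,t) with borrowed(s,t), returned(s,t).
Restrictor pairs: (s1,t3) ✓  (s2,t3) ✓  (s2,t5) ✓  (s3,t2) ✓  (s3,t3) ✓  (s3,t4) ✓  (s3,t5) ✓  (s4,t3) ✓
Every restrictor pair satisfies the scope.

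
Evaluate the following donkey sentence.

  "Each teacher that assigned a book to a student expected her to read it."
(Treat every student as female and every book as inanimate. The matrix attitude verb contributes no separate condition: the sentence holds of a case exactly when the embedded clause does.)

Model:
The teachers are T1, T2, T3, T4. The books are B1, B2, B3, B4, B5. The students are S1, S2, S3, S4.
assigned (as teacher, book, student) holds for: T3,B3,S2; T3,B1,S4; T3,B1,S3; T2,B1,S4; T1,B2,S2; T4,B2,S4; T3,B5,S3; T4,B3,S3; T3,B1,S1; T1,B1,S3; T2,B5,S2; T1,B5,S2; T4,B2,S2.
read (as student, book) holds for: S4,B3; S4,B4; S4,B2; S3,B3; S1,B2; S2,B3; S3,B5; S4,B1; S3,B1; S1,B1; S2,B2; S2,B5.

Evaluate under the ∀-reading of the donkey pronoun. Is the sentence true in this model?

"her" takes "a student" as antecedent and "it" takes "a book"; both are donkey pronouns co-varying with the restrictor.
Strong reading: for every (t,b,s) with assigned(t,b,s), read(s,b).
Restrictor triples: (T1,B1,S3)→read(S3,B1) ✓  (T1,B2,S2)→read(S2,B2) ✓  (T1,B5,S2)→read(S2,B5) ✓  (T2,B1,S4)→read(S4,B1) ✓  (T2,B5,S2)→read(S2,B5) ✓  (T3,B1,S1)→read(S1,B1) ✓  (T3,B1,S3)→read(S3,B1) ✓  (T3,B1,S4)→read(S4,B1) ✓  (T3,B3,S2)→read(S2,B3) ✓  (T3,B5,S3)→read(S3,B5) ✓  (T4,B2,S2)→read(S2,B2) ✓  (T4,B2,S4)→read(S4,B2) ✓  (T4,B3,S3)→read(S3,B3) ✓
Every restrictor triple satisfies the scope.

True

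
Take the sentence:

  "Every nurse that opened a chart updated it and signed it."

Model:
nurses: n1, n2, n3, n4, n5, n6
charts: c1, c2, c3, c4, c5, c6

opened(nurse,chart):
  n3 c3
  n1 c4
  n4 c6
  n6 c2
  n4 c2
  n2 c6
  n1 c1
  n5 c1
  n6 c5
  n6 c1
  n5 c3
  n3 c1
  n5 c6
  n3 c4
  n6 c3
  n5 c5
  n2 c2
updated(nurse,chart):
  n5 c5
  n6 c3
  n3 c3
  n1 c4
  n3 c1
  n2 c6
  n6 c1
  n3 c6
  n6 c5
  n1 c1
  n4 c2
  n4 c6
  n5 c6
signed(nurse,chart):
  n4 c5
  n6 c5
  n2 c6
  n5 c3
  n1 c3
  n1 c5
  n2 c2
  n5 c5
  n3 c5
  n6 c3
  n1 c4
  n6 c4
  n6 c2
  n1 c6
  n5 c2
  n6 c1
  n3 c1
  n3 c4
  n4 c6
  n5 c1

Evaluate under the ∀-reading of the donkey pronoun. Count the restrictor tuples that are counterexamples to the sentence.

9

"it" takes "a chart" as antecedent — a donkey pronoun bound across the clause boundary.
Strong reading: for every (n,c) with opened(n,c), updated(n,c) ∧ signed(n,c).
Restrictor pairs: (n1,c1) ✗  (n1,c4) ✓  (n2,c2) ✗  (n2,c6) ✓  (n3,c1) ✓  (n3,c3) ✗  (n3,c4) ✗  (n4,c2) ✗  (n4,c6) ✓  (n5,c1) ✗  (n5,c3) ✗  (n5,c5) ✓  (n5,c6) ✗  (n6,c1) ✓  (n6,c2) ✗  (n6,c3) ✓  (n6,c5) ✓
Counterexamples (restrictor pairs failing the scope): 9.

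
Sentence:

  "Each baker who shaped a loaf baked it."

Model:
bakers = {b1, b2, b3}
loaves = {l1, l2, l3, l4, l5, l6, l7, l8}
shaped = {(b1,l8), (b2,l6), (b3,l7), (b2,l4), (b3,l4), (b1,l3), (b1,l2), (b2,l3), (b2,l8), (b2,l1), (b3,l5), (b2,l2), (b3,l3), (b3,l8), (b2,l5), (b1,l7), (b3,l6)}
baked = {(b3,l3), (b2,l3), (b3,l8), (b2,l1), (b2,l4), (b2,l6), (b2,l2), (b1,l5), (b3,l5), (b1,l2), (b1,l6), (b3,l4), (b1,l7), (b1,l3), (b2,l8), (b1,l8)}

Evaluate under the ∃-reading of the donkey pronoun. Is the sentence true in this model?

"it" takes "a loaf" as antecedent — a donkey pronoun bound across the clause boundary.
Weak reading: every baker b with some shaped-loaf has at least one shaped-loaf l such that baked(b,l).
Per baker: b1:✓  b2:✓  b3:✓
Every baker in the restrictor has a witness.

True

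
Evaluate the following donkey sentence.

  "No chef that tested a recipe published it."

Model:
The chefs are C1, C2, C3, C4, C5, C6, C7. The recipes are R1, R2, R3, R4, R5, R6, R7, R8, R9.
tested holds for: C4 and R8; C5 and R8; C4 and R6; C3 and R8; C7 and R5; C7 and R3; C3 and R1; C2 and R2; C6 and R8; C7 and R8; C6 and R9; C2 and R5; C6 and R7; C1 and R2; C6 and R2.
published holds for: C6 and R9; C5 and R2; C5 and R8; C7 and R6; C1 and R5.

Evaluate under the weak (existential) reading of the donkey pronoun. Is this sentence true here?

False

"it" takes "a recipe" as antecedent — a donkey pronoun bound across the clause boundary.
Truth condition: for no (c,r) with tested(c,r) does published(c,r) hold.
Restrictor pairs — does the scope hold? (C1,R2):fails  (C2,R2):fails  (C2,R5):fails  (C3,R1):fails  (C3,R8):fails  (C4,R6):fails  (C4,R8):fails  (C5,R8):holds  (C6,R2):fails  (C6,R7):fails  (C6,R8):fails  (C6,R9):holds  (C7,R3):fails  (C7,R5):fails  (C7,R8):fails
Scope holds for 2 pair(s), so the sentence is false.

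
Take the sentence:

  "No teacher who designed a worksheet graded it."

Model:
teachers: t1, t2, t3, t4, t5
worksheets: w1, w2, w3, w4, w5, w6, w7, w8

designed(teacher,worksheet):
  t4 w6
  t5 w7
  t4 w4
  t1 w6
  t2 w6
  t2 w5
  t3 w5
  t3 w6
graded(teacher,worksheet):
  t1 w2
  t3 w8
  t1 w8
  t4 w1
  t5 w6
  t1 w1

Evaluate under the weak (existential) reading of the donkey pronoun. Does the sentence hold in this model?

True

"it" takes "a worksheet" as antecedent — a donkey pronoun bound across the clause boundary.
Truth condition: for no (t,w) with designed(t,w) does graded(t,w) hold.
Restrictor pairs — does the scope hold? (t1,w6):fails  (t2,w5):fails  (t2,w6):fails  (t3,w5):fails  (t3,w6):fails  (t4,w4):fails  (t4,w6):fails  (t5,w7):fails
Scope holds for no restrictor pair, so the sentence is true.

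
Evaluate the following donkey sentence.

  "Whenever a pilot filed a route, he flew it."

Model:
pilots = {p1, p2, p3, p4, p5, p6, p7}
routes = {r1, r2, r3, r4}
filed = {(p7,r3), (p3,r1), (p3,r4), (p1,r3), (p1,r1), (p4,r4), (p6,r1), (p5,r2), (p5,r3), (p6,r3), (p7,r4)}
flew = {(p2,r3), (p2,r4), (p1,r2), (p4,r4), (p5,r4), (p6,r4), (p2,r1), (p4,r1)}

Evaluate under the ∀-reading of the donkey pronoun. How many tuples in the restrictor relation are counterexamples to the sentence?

10

"it" takes "a route" as antecedent — a donkey pronoun bound across the clause boundary.
Strong reading: for every (p,r) with filed(p,r), flew(p,r).
Restrictor pairs: (p1,r1) ✗  (p1,r3) ✗  (p3,r1) ✗  (p3,r4) ✗  (p4,r4) ✓  (p5,r2) ✗  (p5,r3) ✗  (p6,r1) ✗  (p6,r3) ✗  (p7,r3) ✗  (p7,r4) ✗
Counterexamples (restrictor pairs failing the scope): 10.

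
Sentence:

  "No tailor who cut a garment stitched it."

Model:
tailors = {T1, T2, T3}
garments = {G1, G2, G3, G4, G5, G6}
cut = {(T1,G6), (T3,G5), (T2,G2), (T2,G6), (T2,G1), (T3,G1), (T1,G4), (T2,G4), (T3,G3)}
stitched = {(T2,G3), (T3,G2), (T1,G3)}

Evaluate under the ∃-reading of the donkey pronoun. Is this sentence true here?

True

"it" takes "a garment" as antecedent — a donkey pronoun bound across the clause boundary.
Truth condition: for no (t,g) with cut(t,g) does stitched(t,g) hold.
Restrictor pairs — does the scope hold? (T1,G4):fails  (T1,G6):fails  (T2,G1):fails  (T2,G2):fails  (T2,G4):fails  (T2,G6):fails  (T3,G1):fails  (T3,G3):fails  (T3,G5):fails
Scope holds for no restrictor pair, so the sentence is true.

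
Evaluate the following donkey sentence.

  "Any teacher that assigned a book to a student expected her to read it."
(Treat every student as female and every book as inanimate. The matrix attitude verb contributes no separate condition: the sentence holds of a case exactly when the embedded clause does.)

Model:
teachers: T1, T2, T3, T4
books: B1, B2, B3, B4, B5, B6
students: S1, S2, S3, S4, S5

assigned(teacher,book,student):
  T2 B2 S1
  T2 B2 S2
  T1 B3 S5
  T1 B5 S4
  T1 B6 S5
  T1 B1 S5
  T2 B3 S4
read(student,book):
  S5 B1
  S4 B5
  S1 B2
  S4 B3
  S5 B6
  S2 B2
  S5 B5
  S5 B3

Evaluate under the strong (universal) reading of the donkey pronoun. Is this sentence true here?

True

"her" takes "a student" as antecedent and "it" takes "a book"; both are donkey pronouns co-varying with the restrictor.
Strong reading: for every (t,b,s) with assigned(t,b,s), read(s,b).
Restrictor triples: (T1,B1,S5)→read(S5,B1) ✓  (T1,B3,S5)→read(S5,B3) ✓  (T1,B5,S4)→read(S4,B5) ✓  (T1,B6,S5)→read(S5,B6) ✓  (T2,B2,S1)→read(S1,B2) ✓  (T2,B2,S2)→read(S2,B2) ✓  (T2,B3,S4)→read(S4,B3) ✓
Every restrictor triple satisfies the scope.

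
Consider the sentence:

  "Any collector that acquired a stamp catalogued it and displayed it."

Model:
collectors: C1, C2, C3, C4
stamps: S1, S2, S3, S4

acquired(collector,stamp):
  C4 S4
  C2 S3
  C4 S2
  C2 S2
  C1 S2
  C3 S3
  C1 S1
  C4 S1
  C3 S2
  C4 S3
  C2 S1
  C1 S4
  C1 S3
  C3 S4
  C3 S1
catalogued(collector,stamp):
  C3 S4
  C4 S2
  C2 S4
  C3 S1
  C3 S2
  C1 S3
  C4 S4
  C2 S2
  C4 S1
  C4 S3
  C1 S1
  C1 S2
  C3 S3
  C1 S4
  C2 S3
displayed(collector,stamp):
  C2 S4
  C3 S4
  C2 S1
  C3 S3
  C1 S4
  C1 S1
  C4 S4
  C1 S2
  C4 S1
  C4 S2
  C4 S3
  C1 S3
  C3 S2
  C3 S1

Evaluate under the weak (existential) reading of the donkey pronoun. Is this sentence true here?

"it" takes "a stamp" as antecedent — a donkey pronoun bound across the clause boundary.
Weak reading: every collector c with some acquired-stamp has at least one acquired-stamp s such that catalogued(c,s) ∧ displayed(c,s).
Per collector: C1:✓  C2:✗  C3:✓  C4:✓
C2 has no witness among its acquired-stamps.

False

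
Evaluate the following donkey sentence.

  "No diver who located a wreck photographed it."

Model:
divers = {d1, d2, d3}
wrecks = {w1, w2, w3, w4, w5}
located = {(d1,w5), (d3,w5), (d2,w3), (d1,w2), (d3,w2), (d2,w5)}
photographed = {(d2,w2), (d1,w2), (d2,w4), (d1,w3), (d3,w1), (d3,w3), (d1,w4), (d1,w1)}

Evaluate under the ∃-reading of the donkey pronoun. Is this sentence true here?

False

"it" takes "a wreck" as antecedent — a donkey pronoun bound across the clause boundary.
Truth condition: for no (d,w) with located(d,w) does photographed(d,w) hold.
Restrictor pairs — does the scope hold? (d1,w2):holds  (d1,w5):fails  (d2,w3):fails  (d2,w5):fails  (d3,w2):fails  (d3,w5):fails
Scope holds for 1 pair(s), so the sentence is false.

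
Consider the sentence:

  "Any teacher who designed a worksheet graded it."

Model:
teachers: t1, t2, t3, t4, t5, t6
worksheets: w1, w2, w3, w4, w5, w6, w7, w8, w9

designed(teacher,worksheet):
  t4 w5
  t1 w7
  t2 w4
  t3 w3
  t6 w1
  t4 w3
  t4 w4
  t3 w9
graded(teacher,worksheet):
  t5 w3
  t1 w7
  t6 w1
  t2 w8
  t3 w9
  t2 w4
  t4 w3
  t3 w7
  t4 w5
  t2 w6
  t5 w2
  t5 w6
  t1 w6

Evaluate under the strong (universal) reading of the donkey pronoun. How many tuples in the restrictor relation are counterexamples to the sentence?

"it" takes "a worksheet" as antecedent — a donkey pronoun bound across the clause boundary.
Strong reading: for every (t,w) with designed(t,w), graded(t,w).
Restrictor pairs: (t1,w7) ✓  (t2,w4) ✓  (t3,w3) ✗  (t3,w9) ✓  (t4,w3) ✓  (t4,w4) ✗  (t4,w5) ✓  (t6,w1) ✓
Counterexamples (restrictor pairs failing the scope): 2.

2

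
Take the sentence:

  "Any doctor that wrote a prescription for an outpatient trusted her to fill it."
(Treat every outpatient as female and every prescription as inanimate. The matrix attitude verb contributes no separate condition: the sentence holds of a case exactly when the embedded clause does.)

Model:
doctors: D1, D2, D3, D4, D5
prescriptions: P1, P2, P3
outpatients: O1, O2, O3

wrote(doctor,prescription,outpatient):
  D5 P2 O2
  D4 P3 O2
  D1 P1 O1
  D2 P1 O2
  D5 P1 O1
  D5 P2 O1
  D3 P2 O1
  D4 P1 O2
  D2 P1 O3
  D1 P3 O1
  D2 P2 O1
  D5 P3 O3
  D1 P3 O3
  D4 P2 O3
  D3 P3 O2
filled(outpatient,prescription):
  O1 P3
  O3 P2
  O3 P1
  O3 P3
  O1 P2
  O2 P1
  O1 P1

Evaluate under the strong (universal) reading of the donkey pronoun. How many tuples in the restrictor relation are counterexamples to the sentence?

"her" takes "an outpatient" as antecedent and "it" takes "a prescription"; both are donkey pronouns co-varying with the restrictor.
Strong reading: for every (d,p,o) with wrote(d,p,o), filled(o,p).
Restrictor triples: (D1,P1,O1)→filled(O1,P1) ✓  (D1,P3,O1)→filled(O1,P3) ✓  (D1,P3,O3)→filled(O3,P3) ✓  (D2,P1,O2)→filled(O2,P1) ✓  (D2,P1,O3)→filled(O3,P1) ✓  (D2,P2,O1)→filled(O1,P2) ✓  (D3,P2,O1)→filled(O1,P2) ✓  (D3,P3,O2)→filled(O2,P3) ✗  (D4,P1,O2)→filled(O2,P1) ✓  (D4,P2,O3)→filled(O3,P2) ✓  (D4,P3,O2)→filled(O2,P3) ✗  (D5,P1,O1)→filled(O1,P1) ✓  (D5,P2,O1)→filled(O1,P2) ✓  (D5,P2,O2)→filled(O2,P2) ✗  (D5,P3,O3)→filled(O3,P3) ✓
Counterexamples (restrictor triples failing the scope): 3.

3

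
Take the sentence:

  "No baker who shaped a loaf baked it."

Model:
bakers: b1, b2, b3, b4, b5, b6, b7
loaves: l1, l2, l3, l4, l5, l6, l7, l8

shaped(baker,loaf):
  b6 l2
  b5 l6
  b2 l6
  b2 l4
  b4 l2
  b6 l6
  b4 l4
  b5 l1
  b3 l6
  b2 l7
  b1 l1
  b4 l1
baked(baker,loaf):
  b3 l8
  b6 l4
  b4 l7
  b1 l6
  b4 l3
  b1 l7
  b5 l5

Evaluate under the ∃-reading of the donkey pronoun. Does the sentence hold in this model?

True

"it" takes "a loaf" as antecedent — a donkey pronoun bound across the clause boundary.
Truth condition: for no (b,l) with shaped(b,l) does baked(b,l) hold.
Restrictor pairs — does the scope hold? (b1,l1):fails  (b2,l4):fails  (b2,l6):fails  (b2,l7):fails  (b3,l6):fails  (b4,l1):fails  (b4,l2):fails  (b4,l4):fails  (b5,l1):fails  (b5,l6):fails  (b6,l2):fails  (b6,l6):fails
Scope holds for no restrictor pair, so the sentence is true.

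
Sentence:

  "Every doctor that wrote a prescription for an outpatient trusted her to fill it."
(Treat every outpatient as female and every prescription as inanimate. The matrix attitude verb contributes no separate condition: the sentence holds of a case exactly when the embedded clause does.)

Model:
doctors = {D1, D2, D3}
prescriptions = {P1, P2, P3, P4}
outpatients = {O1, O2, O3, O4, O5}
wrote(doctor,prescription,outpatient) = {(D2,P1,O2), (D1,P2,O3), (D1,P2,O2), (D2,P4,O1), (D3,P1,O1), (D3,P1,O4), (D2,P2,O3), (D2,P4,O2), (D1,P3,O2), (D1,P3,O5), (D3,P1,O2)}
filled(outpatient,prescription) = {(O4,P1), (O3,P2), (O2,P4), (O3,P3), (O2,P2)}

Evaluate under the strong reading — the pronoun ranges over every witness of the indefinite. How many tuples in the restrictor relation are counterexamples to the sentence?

"her" takes "an outpatient" as antecedent and "it" takes "a prescription"; both are donkey pronouns co-varying with the restrictor.
Strong reading: for every (d,p,o) with wrote(d,p,o), filled(o,p).
Restrictor triples: (D1,P2,O2)→filled(O2,P2) ✓  (D1,P2,O3)→filled(O3,P2) ✓  (D1,P3,O2)→filled(O2,P3) ✗  (D1,P3,O5)→filled(O5,P3) ✗  (D2,P1,O2)→filled(O2,P1) ✗  (D2,P2,O3)→filled(O3,P2) ✓  (D2,P4,O1)→filled(O1,P4) ✗  (D2,P4,O2)→filled(O2,P4) ✓  (D3,P1,O1)→filled(O1,P1) ✗  (D3,P1,O2)→filled(O2,P1) ✗  (D3,P1,O4)→filled(O4,P1) ✓
Counterexamples (restrictor triples failing the scope): 6.

6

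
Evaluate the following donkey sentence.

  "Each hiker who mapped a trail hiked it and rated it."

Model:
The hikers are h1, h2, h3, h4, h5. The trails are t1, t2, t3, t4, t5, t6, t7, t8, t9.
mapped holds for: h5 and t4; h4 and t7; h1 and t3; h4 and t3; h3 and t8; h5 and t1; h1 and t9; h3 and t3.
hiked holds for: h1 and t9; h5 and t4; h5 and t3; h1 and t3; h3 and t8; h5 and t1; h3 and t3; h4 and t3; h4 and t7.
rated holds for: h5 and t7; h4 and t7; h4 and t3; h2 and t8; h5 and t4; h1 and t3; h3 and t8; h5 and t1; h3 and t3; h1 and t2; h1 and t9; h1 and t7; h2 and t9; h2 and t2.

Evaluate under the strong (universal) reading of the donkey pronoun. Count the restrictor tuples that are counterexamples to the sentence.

0

"it" takes "a trail" as antecedent — a donkey pronoun bound across the clause boundary.
Strong reading: for every (h,t) with mapped(h,t), hiked(h,t) ∧ rated(h,t).
Restrictor pairs: (h1,t3) ✓  (h1,t9) ✓  (h3,t3) ✓  (h3,t8) ✓  (h4,t3) ✓  (h4,t7) ✓  (h5,t1) ✓  (h5,t4) ✓
Counterexamples (restrictor pairs failing the scope): 0.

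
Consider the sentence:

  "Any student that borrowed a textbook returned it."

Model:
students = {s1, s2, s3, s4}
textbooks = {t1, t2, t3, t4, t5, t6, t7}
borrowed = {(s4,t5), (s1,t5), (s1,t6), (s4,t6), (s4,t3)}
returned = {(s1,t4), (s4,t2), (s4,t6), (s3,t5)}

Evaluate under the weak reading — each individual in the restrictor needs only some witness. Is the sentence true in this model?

"it" takes "a textbook" as antecedent — a donkey pronoun bound across the clause boundary.
Weak reading: every student s with some borrowed-textbook has at least one borrowed-textbook t such that returned(s,t).
Per student: s1:✗  s4:✓
s1 has no witness among its borrowed-textbooks.

False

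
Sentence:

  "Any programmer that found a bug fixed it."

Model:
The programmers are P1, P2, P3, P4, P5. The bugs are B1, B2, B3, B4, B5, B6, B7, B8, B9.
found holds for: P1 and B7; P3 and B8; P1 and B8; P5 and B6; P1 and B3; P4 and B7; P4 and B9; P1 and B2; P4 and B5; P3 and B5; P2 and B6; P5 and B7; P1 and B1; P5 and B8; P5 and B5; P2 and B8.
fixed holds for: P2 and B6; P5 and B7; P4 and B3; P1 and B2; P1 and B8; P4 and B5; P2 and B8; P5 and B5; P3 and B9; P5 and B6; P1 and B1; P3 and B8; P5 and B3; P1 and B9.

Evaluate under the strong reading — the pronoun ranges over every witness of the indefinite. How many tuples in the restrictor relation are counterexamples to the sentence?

6

"it" takes "a bug" as antecedent — a donkey pronoun bound across the clause boundary.
Strong reading: for every (p,b) with found(p,b), fixed(p,b).
Restrictor pairs: (P1,B1) ✓  (P1,B2) ✓  (P1,B3) ✗  (P1,B7) ✗  (P1,B8) ✓  (P2,B6) ✓  (P2,B8) ✓  (P3,B5) ✗  (P3,B8) ✓  (P4,B5) ✓  (P4,B7) ✗  (P4,B9) ✗  (P5,B5) ✓  (P5,B6) ✓  (P5,B7) ✓  (P5,B8) ✗
Counterexamples (restrictor pairs failing the scope): 6.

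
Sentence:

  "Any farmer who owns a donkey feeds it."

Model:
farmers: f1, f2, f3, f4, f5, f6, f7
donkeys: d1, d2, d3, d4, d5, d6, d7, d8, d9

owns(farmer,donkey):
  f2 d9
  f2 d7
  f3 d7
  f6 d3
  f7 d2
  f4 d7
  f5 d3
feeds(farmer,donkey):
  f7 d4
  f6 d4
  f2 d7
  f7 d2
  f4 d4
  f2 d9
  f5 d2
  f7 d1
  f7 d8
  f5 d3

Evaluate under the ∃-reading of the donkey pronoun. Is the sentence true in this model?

"it" takes "a donkey" as antecedent — a donkey pronoun bound across the clause boundary.
Weak reading: every farmer f with some owns-donkey has at least one owns-donkey d such that feeds(f,d).
Per farmer: f2:✓  f3:✗  f4:✗  f5:✓  f6:✗  f7:✓
f3 has no witness among its owns-donkeys.

False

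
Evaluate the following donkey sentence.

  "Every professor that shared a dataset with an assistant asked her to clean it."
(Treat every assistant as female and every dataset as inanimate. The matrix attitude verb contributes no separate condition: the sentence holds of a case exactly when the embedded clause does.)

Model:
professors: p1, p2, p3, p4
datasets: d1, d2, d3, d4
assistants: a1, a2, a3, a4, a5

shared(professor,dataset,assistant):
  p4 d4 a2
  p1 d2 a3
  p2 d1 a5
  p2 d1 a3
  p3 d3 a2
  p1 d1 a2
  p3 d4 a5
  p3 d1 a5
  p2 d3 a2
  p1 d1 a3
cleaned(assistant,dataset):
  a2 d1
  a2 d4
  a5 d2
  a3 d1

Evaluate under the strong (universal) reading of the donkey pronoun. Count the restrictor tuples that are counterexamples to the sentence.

"her" takes "an assistant" as antecedent and "it" takes "a dataset"; both are donkey pronouns co-varying with the restrictor.
Strong reading: for every (p,d,a) with shared(p,d,a), cleaned(a,d).
Restrictor triples: (p1,d1,a2)→cleaned(a2,d1) ✓  (p1,d1,a3)→cleaned(a3,d1) ✓  (p1,d2,a3)→cleaned(a3,d2) ✗  (p2,d1,a3)→cleaned(a3,d1) ✓  (p2,d1,a5)→cleaned(a5,d1) ✗  (p2,d3,a2)→cleaned(a2,d3) ✗  (p3,d1,a5)→cleaned(a5,d1) ✗  (p3,d3,a2)→cleaned(a2,d3) ✗  (p3,d4,a5)→cleaned(a5,d4) ✗  (p4,d4,a2)→cleaned(a2,d4) ✓
Counterexamples (restrictor triples failing the scope): 6.

6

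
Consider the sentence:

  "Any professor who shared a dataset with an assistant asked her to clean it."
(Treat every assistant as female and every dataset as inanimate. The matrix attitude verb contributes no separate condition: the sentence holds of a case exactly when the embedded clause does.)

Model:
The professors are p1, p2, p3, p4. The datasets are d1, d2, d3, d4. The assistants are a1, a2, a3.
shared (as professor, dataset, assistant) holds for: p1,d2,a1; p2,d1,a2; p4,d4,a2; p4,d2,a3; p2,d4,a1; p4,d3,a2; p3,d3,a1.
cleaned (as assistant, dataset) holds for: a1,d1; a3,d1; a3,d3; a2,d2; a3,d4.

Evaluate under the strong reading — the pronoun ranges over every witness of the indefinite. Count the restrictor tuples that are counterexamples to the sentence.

"her" takes "an assistant" as antecedent and "it" takes "a dataset"; both are donkey pronouns co-varying with the restrictor.
Strong reading: for every (p,d,a) with shared(p,d,a), cleaned(a,d).
Restrictor triples: (p1,d2,a1)→cleaned(a1,d2) ✗  (p2,d1,a2)→cleaned(a2,d1) ✗  (p2,d4,a1)→cleaned(a1,d4) ✗  (p3,d3,a1)→cleaned(a1,d3) ✗  (p4,d2,a3)→cleaned(a3,d2) ✗  (p4,d3,a2)→cleaned(a2,d3) ✗  (p4,d4,a2)→cleaned(a2,d4) ✗
Counterexamples (restrictor triples failing the scope): 7.

7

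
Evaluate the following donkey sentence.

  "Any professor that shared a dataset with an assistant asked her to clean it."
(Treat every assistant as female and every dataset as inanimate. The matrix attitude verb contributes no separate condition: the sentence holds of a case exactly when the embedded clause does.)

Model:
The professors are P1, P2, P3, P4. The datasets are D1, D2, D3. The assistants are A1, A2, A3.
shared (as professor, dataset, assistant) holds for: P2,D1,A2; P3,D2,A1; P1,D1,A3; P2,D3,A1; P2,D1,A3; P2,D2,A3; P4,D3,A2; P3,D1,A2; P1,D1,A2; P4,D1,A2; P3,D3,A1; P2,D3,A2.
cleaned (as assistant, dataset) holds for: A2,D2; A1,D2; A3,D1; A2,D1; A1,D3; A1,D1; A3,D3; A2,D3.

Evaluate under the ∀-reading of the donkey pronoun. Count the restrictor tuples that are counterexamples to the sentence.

"her" takes "an assistant" as antecedent and "it" takes "a dataset"; both are donkey pronouns co-varying with the restrictor.
Strong reading: for every (p,d,a) with shared(p,d,a), cleaned(a,d).
Restrictor triples: (P1,D1,A2)→cleaned(A2,D1) ✓  (P1,D1,A3)→cleaned(A3,D1) ✓  (P2,D1,A2)→cleaned(A2,D1) ✓  (P2,D1,A3)→cleaned(A3,D1) ✓  (P2,D2,A3)→cleaned(A3,D2) ✗  (P2,D3,A1)→cleaned(A1,D3) ✓  (P2,D3,A2)→cleaned(A2,D3) ✓  (P3,D1,A2)→cleaned(A2,D1) ✓  (P3,D2,A1)→cleaned(A1,D2) ✓  (P3,D3,A1)→cleaned(A1,D3) ✓  (P4,D1,A2)→cleaned(A2,D1) ✓  (P4,D3,A2)→cleaned(A2,D3) ✓
Counterexamples (restrictor triples failing the scope): 1.

1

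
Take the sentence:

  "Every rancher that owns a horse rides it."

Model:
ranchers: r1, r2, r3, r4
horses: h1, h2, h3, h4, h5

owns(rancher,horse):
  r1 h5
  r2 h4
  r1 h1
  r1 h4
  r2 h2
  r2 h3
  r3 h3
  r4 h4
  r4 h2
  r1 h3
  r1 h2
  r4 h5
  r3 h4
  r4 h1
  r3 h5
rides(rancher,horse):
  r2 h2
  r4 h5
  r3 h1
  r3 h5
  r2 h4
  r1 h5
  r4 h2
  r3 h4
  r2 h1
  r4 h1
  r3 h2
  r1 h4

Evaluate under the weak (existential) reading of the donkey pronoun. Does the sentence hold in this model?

"it" takes "a horse" as antecedent — a donkey pronoun bound across the clause boundary.
Weak reading: every rancher r with some owns-horse has at least one owns-horse h such that rides(r,h).
Per rancher: r1:✓  r2:✓  r3:✓  r4:✓
Every rancher in the restrictor has a witness.

True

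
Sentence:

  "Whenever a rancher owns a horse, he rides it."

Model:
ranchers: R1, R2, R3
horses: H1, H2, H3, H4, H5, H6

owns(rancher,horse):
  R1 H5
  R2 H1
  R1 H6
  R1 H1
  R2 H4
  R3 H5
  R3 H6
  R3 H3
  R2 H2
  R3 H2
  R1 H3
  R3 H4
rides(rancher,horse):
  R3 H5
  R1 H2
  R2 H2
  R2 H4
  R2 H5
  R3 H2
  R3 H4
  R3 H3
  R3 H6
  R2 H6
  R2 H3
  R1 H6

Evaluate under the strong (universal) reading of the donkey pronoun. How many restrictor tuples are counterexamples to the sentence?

4

"it" takes "a horse" as antecedent — a donkey pronoun bound across the clause boundary.
Strong reading: for every (r,h) with owns(r,h), rides(r,h).
Restrictor pairs: (R1,H1) ✗  (R1,H3) ✗  (R1,H5) ✗  (R1,H6) ✓  (R2,H1) ✗  (R2,H2) ✓  (R2,H4) ✓  (R3,H2) ✓  (R3,H3) ✓  (R3,H4) ✓  (R3,H5) ✓  (R3,H6) ✓
Counterexamples (restrictor pairs failing the scope): 4.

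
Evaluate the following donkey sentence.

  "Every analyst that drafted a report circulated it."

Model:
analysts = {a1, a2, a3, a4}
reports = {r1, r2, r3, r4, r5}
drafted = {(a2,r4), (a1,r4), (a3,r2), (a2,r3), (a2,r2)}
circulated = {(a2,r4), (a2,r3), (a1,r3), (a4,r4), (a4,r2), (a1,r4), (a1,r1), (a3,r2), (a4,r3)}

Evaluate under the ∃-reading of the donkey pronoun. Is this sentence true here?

"it" takes "a report" as antecedent — a donkey pronoun bound across the clause boundary.
Weak reading: every analyst a with some drafted-report has at least one drafted-report r such that circulated(a,r).
Per analyst: a1:✓  a2:✓  a3:✓
Every analyst in the restrictor has a witness.

True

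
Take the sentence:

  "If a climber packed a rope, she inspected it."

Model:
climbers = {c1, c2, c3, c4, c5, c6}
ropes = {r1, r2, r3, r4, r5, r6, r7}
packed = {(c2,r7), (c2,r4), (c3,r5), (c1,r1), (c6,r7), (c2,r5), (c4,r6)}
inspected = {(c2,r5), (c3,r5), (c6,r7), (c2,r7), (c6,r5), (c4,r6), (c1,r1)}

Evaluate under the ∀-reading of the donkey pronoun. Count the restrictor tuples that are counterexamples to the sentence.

1

"it" takes "a rope" as antecedent — a donkey pronoun bound across the clause boundary.
Strong reading: for every (c,r) with packed(c,r), inspected(c,r).
Restrictor pairs: (c1,r1) ✓  (c2,r4) ✗  (c2,r5) ✓  (c2,r7) ✓  (c3,r5) ✓  (c4,r6) ✓  (c6,r7) ✓
Counterexamples (restrictor pairs failing the scope): 1.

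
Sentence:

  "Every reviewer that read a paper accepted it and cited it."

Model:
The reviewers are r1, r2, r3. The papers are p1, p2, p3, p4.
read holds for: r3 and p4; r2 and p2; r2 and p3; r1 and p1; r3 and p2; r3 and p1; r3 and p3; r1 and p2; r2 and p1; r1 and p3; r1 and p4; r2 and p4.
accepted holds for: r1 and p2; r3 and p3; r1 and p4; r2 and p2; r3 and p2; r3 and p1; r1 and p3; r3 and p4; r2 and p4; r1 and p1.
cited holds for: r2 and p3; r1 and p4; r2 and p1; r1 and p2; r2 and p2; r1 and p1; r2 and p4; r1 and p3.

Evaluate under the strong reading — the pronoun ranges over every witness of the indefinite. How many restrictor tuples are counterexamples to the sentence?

6

"it" takes "a paper" as antecedent — a donkey pronoun bound across the clause boundary.
Strong reading: for every (r,p) with read(r,p), accepted(r,p) ∧ cited(r,p).
Restrictor pairs: (r1,p1) ✓  (r1,p2) ✓  (r1,p3) ✓  (r1,p4) ✓  (r2,p1) ✗  (r2,p2) ✓  (r2,p3) ✗  (r2,p4) ✓  (r3,p1) ✗  (r3,p2) ✗  (r3,p3) ✗  (r3,p4) ✗
Counterexamples (restrictor pairs failing the scope): 6.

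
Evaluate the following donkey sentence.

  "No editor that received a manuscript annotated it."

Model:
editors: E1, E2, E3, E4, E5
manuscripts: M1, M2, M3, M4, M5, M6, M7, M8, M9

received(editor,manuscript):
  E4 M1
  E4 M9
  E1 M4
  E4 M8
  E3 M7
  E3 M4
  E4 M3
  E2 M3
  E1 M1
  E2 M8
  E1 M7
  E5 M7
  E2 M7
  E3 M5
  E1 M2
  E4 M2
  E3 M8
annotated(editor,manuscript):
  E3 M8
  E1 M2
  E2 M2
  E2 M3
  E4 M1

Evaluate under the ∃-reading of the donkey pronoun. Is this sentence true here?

False

"it" takes "a manuscript" as antecedent — a donkey pronoun bound across the clause boundary.
Truth condition: for no (e,m) with received(e,m) does annotated(e,m) hold.
Restrictor pairs — does the scope hold? (E1,M1):fails  (E1,M2):holds  (E1,M4):fails  (E1,M7):fails  (E2,M3):holds  (E2,M7):fails  (E2,M8):fails  (E3,M4):fails  (E3,M5):fails  (E3,M7):fails  (E3,M8):holds  (E4,M1):holds  (E4,M2):fails  (E4,M3):fails  (E4,M8):fails  (E4,M9):fails  (E5,M7):fails
Scope holds for 4 pair(s), so the sentence is false.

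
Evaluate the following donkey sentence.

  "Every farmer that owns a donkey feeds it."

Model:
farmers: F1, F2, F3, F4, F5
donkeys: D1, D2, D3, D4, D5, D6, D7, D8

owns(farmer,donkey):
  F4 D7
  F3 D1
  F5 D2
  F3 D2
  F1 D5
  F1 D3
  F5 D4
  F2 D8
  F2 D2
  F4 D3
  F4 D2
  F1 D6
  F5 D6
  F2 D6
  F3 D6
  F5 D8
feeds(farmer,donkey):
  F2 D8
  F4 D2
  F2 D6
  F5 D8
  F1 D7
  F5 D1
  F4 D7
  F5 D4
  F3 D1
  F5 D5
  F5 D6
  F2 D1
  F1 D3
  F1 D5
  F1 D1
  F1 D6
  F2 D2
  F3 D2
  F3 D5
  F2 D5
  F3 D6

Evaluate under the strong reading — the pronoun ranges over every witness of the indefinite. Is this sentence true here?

"it" takes "a donkey" as antecedent — a donkey pronoun bound across the clause boundary.
Strong reading: for every (f,d) with owns(f,d), feeds(f,d).
Restrictor pairs: (F1,D3) ✓  (F1,D5) ✓  (F1,D6) ✓  (F2,D2) ✓  (F2,D6) ✓  (F2,D8) ✓  (F3,D1) ✓  (F3,D2) ✓  (F3,D6) ✓  (F4,D2) ✓  (F4,D3) ✗  (F4,D7) ✓  (F5,D2) ✗  (F5,D4) ✓  (F5,D6) ✓  (F5,D8) ✓
Counterexample: (F4,D3) is in owns but fails the scope.

False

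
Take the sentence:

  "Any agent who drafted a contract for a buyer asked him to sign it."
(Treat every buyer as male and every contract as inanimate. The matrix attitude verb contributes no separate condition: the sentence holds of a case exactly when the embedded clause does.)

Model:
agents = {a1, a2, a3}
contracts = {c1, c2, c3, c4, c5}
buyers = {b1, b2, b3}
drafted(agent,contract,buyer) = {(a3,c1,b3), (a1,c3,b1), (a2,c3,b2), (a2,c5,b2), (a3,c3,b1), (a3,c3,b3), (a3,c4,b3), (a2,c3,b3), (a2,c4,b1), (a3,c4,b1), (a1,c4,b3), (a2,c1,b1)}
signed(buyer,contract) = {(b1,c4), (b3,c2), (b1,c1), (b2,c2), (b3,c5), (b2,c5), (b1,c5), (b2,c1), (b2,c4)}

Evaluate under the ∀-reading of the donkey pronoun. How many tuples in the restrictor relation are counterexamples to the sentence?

"him" takes "a buyer" as antecedent and "it" takes "a contract"; both are donkey pronouns co-varying with the restrictor.
Strong reading: for every (a,c,b) with drafted(a,c,b), signed(b,c).
Restrictor triples: (a1,c3,b1)→signed(b1,c3) ✗  (a1,c4,b3)→signed(b3,c4) ✗  (a2,c1,b1)→signed(b1,c1) ✓  (a2,c3,b2)→signed(b2,c3) ✗  (a2,c3,b3)→signed(b3,c3) ✗  (a2,c4,b1)→signed(b1,c4) ✓  (a2,c5,b2)→signed(b2,c5) ✓  (a3,c1,b3)→signed(b3,c1) ✗  (a3,c3,b1)→signed(b1,c3) ✗  (a3,c3,b3)→signed(b3,c3) ✗  (a3,c4,b1)→signed(b1,c4) ✓  (a3,c4,b3)→signed(b3,c4) ✗
Counterexamples (restrictor triples failing the scope): 8.

8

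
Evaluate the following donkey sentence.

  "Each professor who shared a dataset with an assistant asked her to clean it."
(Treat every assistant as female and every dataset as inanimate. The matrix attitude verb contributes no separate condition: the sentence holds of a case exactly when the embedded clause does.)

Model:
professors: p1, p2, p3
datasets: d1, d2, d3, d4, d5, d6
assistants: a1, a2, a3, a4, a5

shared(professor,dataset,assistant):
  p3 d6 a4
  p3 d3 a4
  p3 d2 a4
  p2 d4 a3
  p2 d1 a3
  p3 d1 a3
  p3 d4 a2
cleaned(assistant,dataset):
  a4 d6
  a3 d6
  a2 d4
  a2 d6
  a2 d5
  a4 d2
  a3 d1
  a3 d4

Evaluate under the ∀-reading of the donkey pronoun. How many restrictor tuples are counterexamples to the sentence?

"her" takes "an assistant" as antecedent and "it" takes "a dataset"; both are donkey pronouns co-varying with the restrictor.
Strong reading: for every (p,d,a) with shared(p,d,a), cleaned(a,d).
Restrictor triples: (p2,d1,a3)→cleaned(a3,d1) ✓  (p2,d4,a3)→cleaned(a3,d4) ✓  (p3,d1,a3)→cleaned(a3,d1) ✓  (p3,d2,a4)→cleaned(a4,d2) ✓  (p3,d3,a4)→cleaned(a4,d3) ✗  (p3,d4,a2)→cleaned(a2,d4) ✓  (p3,d6,a4)→cleaned(a4,d6) ✓
Counterexamples (restrictor triples failing the scope): 1.

1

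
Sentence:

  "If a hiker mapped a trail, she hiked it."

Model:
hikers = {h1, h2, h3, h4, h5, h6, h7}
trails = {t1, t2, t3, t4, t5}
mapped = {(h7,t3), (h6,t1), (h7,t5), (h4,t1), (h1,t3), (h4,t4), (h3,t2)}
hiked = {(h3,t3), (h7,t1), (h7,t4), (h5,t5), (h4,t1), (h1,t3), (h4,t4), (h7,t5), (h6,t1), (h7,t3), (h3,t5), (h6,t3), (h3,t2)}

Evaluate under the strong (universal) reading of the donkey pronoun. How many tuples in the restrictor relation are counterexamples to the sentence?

"it" takes "a trail" as antecedent — a donkey pronoun bound across the clause boundary.
Strong reading: for every (h,t) with mapped(h,t), hiked(h,t).
Restrictor pairs: (h1,t3) ✓  (h3,t2) ✓  (h4,t1) ✓  (h4,t4) ✓  (h6,t1) ✓  (h7,t3) ✓  (h7,t5) ✓
Counterexamples (restrictor pairs failing the scope): 0.

0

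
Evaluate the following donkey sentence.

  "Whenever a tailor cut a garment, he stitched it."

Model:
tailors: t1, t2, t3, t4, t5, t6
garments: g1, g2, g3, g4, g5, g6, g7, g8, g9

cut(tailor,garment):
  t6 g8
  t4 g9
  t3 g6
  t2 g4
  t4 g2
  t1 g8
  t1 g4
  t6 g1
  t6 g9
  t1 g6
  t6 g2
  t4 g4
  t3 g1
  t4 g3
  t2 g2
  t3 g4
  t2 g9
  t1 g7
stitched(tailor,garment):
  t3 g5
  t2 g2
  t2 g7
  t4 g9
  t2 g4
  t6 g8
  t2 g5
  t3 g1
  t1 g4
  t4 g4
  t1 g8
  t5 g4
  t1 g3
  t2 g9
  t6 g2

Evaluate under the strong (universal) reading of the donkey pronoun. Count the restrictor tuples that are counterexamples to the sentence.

8

"it" takes "a garment" as antecedent — a donkey pronoun bound across the clause boundary.
Strong reading: for every (t,g) with cut(t,g), stitched(t,g).
Restrictor pairs: (t1,g4) ✓  (t1,g6) ✗  (t1,g7) ✗  (t1,g8) ✓  (t2,g2) ✓  (t2,g4) ✓  (t2,g9) ✓  (t3,g1) ✓  (t3,g4) ✗  (t3,g6) ✗  (t4,g2) ✗  (t4,g3) ✗  (t4,g4) ✓  (t4,g9) ✓  (t6,g1) ✗  (t6,g2) ✓  (t6,g8) ✓  (t6,g9) ✗
Counterexamples (restrictor pairs failing the scope): 8.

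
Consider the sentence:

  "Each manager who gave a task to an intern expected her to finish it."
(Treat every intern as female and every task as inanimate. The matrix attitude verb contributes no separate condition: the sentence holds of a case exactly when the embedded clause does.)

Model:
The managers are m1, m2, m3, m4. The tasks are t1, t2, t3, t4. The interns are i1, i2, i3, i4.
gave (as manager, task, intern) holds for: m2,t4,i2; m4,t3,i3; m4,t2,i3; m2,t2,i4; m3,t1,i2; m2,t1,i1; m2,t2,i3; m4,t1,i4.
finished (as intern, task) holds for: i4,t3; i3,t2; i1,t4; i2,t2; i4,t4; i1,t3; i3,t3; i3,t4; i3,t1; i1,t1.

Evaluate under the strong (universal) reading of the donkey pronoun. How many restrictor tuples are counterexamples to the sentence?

4

"her" takes "an intern" as antecedent and "it" takes "a task"; both are donkey pronouns co-varying with the restrictor.
Strong reading: for every (m,t,i) with gave(m,t,i), finished(i,t).
Restrictor triples: (m2,t1,i1)→finished(i1,t1) ✓  (m2,t2,i3)→finished(i3,t2) ✓  (m2,t2,i4)→finished(i4,t2) ✗  (m2,t4,i2)→finished(i2,t4) ✗  (m3,t1,i2)→finished(i2,t1) ✗  (m4,t1,i4)→finished(i4,t1) ✗  (m4,t2,i3)→finished(i3,t2) ✓  (m4,t3,i3)→finished(i3,t3) ✓
Counterexamples (restrictor triples failing the scope): 4.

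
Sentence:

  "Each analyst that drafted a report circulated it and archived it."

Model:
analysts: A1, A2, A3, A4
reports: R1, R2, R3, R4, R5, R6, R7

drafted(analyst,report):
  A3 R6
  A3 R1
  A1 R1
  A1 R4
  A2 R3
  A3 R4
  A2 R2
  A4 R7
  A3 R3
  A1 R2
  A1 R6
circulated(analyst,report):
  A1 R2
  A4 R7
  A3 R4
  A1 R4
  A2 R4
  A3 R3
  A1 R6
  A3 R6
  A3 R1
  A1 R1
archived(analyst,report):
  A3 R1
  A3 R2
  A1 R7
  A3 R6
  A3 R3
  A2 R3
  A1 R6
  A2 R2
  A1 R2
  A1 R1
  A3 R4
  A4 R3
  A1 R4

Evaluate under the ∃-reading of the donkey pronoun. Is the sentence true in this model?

False

"it" takes "a report" as antecedent — a donkey pronoun bound across the clause boundary.
Weak reading: every analyst a with some drafted-report has at least one drafted-report r such that circulated(a,r) ∧ archived(a,r).
Per analyst: A1:✓  A2:✗  A3:✓  A4:✗
A2 has no witness among its drafted-reports.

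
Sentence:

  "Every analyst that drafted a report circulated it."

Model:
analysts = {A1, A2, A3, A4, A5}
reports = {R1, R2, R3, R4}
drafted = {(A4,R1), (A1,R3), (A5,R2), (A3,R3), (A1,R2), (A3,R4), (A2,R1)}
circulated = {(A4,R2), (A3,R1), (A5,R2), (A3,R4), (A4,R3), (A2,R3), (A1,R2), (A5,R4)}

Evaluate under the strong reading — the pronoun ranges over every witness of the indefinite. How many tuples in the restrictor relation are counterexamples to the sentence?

"it" takes "a report" as antecedent — a donkey pronoun bound across the clause boundary.
Strong reading: for every (a,r) with drafted(a,r), circulated(a,r).
Restrictor pairs: (A1,R2) ✓  (A1,R3) ✗  (A2,R1) ✗  (A3,R3) ✗  (A3,R4) ✓  (A4,R1) ✗  (A5,R2) ✓
Counterexamples (restrictor pairs failing the scope): 4.

4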